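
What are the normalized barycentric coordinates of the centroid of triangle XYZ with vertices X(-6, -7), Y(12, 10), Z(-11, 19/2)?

(1/3, 1/3, 1/3)

The centroid is the average of the vertices, so each weight is 1/3.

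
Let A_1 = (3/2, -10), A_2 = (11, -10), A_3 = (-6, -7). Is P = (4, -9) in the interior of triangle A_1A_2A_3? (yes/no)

Barycentric coordinates of P: (8/57, 10/19, 1/3).
The three coordinates are positive, positive, positive; a point is interior exactly when all three are positive.

yes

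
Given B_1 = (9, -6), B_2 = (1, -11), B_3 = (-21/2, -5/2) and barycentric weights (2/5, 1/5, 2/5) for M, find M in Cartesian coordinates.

(-2/5, -28/5)

M = (2/5)·B_1 + (1/5)·B_2 + (2/5)·B_3.
x-coordinate: (2/5)·9 + (1/5)·1 + (2/5)·(-21/2) = -2/5.
y-coordinate: (2/5)·(-6) + (1/5)·(-11) + (2/5)·(-5/2) = -28/5.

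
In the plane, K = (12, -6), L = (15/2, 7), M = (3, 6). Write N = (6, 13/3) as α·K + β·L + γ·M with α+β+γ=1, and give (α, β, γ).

Signed area of the reference triangle: [KLM] = ½·(12·(7−6) + (15/2)·(6−(-6)) + 3·(-6−7)) = ½·(12 + 90 − 39) = 63/2.
[NLM] = ½·(6·(7−6) + (15/2)·(6−(13/3)) + 3·(13/3−7)) = ½·(6 + 25/2 − 8) = 21/4, so the K-coordinate is (21/4)/(63/2) = 1/6.
[KNM] = ½·(12·(13/3−6) + 6·(6−(-6)) + 3·(-6−(13/3))) = ½·(-20 + 72 − 31) = 21/2, so the L-coordinate is 1/3.
[KLN] = ½·(12·(7−(13/3)) + (15/2)·(13/3−(-6)) + 6·(-6−7)) = ½·(32 + 155/2 − 78) = 63/4, so the M-coordinate is 1/2.

(1/6, 1/3, 1/2)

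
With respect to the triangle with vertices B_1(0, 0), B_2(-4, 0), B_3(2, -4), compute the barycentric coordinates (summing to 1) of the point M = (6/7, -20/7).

(1/7, 1/7, 5/7)

Signed area of the reference triangle: [B_1B_2B_3] = ½·(0·(0−(-4)) + (-4)·(-4−0) + 2·(0−0)) = ½·(0 + 16 + 0) = 8.
[MB_2B_3] = ½·((6/7)·(0−(-4)) + (-4)·(-4−(-20/7)) + 2·(-20/7−0)) = ½·(24/7 + 32/7 − 40/7) = 8/7, so the B_1-coordinate is (8/7)/8 = 1/7.
[B_1MB_3] = ½·(0·(-20/7−(-4)) + (6/7)·(-4−0) + 2·(0−(-20/7))) = ½·(0 − 24/7 + 40/7) = 8/7, so the B_2-coordinate is 1/7.
[B_1B_2M] = ½·(0·(0−(-20/7)) + (-4)·(-20/7−0) + (6/7)·(0−0)) = ½·(0 + 80/7 + 0) = 40/7, so the B_3-coordinate is 5/7.
Check: 1/7 + 1/7 + 5/7 = 1.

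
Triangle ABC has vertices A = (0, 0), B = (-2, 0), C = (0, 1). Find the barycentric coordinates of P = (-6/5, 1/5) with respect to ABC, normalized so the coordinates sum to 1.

(1/5, 3/5, 1/5)

Signed area of the reference triangle: [ABC] = ½·(0·(0−1) + (-2)·(1−0) + 0·(0−0)) = ½·(0 − 2 + 0) = -1.
[PBC] = ½·((-6/5)·(0−1) + (-2)·(1−(1/5)) + 0·(1/5−0)) = ½·(6/5 − 8/5 + 0) = -1/5, so the A-coordinate is (-1/5)/(-1) = 1/5.
[APC] = ½·(0·(1/5−1) + (-6/5)·(1−0) + 0·(0−(1/5))) = ½·(0 − 6/5 + 0) = -3/5, so the B-coordinate is 3/5.
[ABP] = ½·(0·(0−(1/5)) + (-2)·(1/5−0) + (-6/5)·(0−0)) = ½·(0 − 2/5 + 0) = -1/5, so the C-coordinate is 1/5.
Check: 1/5 + 3/5 + 1/5 = 1.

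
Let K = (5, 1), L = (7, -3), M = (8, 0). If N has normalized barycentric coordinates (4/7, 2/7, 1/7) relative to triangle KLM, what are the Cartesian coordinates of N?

(6, -2/7)

N = (4/7)·K + (2/7)·L + (1/7)·M.
x-coordinate: (4/7)·5 + (2/7)·7 + (1/7)·8 = 6.
y-coordinate: (4/7)·1 + (2/7)·(-3) + (1/7)·0 = -2/7.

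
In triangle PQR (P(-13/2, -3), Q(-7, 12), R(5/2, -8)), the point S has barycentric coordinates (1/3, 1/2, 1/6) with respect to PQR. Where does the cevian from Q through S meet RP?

(-7/2, -14/3)

Line QS meets RP where the Q-coordinate vanishes; zeroing S's Q-weight and renormalizing leaves R, P-weights 1/6 : 1/3 → (1/3, 2/3).
So T = (1/3)·R + (2/3)·P = (-7/2, -14/3).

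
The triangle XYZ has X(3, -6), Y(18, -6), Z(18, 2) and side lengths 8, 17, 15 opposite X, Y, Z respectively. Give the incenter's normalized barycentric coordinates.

(1/5, 17/40, 3/8)

The incenter has barycentric coordinates proportional to the opposite side lengths: (8 : 17 : 15).
Normalizing by 8+17+15 = 40 gives (1/5, 17/40, 3/8).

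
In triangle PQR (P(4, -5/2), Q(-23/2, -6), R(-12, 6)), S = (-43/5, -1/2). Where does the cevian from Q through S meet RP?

Barycentric coordinates of S with respect to PQR: (1/5, 2/5, 2/5).
On side RP the Q-coordinate is zero; dropping S's Q-weight 2/5 and renormalizing the remaining 2/5 : 1/5 gives weights 2/3, 1/3 on R, P.
T = (2/3)·(-12, 6) + (1/3)·(4, -5/2) = (-20/3, 19/6).

(-20/3, 19/6)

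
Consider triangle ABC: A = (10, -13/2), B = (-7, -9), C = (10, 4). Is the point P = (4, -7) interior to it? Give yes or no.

yes

Barycentric coordinates of P: (218/357, 6/17, 13/357).
The three coordinates are positive, positive, positive; a point is interior exactly when all three are positive.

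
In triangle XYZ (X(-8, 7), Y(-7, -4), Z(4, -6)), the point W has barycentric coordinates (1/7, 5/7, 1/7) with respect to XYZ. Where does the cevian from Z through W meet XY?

(-43/6, -13/6)

Line ZW meets XY where the Z-coordinate vanishes; zeroing W's Z-weight and renormalizing leaves X, Y-weights 1/7 : 5/7 → (1/6, 5/6).
So V = (1/6)·X + (5/6)·Y = (-43/6, -13/6).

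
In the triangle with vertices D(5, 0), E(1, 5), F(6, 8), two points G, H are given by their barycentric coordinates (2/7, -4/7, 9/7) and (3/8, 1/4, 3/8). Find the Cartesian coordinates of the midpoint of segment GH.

(725/112, 327/56)

Barycentric coordinates of the midpoint are the average: (37/112, -9/56, 93/112).
Converting: (37/112)·D + (-9/56)·E + (93/112)·F = (725/112, 327/56).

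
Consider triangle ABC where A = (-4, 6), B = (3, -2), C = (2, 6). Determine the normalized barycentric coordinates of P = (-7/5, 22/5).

(3/5, 1/5, 1/5)

Signed area of the reference triangle: [ABC] = ½·((-4)·(-2−6) + 3·(6−6) + 2·(6−(-2))) = ½·(32 + 0 + 16) = 24.
[PBC] = ½·((-7/5)·(-2−6) + 3·(6−(22/5)) + 2·(22/5−(-2))) = ½·(56/5 + 24/5 + 64/5) = 72/5, so the A-coordinate is (72/5)/24 = 3/5.
[APC] = ½·((-4)·(22/5−6) + (-7/5)·(6−6) + 2·(6−(22/5))) = ½·(32/5 + 0 + 16/5) = 24/5, so the B-coordinate is 1/5.
[ABP] = ½·((-4)·(-2−(22/5)) + 3·(22/5−6) + (-7/5)·(6−(-2))) = ½·(128/5 − 24/5 − 56/5) = 24/5, so the C-coordinate is 1/5.
Check: 3/5 + 1/5 + 1/5 = 1.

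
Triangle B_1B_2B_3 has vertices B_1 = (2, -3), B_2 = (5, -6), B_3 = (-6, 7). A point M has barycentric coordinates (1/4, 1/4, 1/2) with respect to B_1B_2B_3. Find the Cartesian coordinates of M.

M = (1/4)·B_1 + (1/4)·B_2 + (1/2)·B_3.
x-coordinate: (1/4)·2 + (1/4)·5 + (1/2)·(-6) = -5/4.
y-coordinate: (1/4)·(-3) + (1/4)·(-6) + (1/2)·7 = 5/4.

(-5/4, 5/4)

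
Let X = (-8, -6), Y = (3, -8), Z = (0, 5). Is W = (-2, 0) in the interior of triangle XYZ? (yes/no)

yes

Barycentric coordinates of W: (41/137, 18/137, 78/137).
The three coordinates are positive, positive, positive; a point is interior exactly when all three are positive.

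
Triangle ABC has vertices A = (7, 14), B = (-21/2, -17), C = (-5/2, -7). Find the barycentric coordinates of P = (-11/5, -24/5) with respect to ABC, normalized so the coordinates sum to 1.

Signed area of the reference triangle: [ABC] = ½·(7·(-17−(-7)) + (-21/2)·(-7−14) + (-5/2)·(14−(-17))) = ½·(-70 + 441/2 − 155/2) = 73/2.
[PBC] = ½·((-11/5)·(-17−(-7)) + (-21/2)·(-7−(-24/5)) + (-5/2)·(-24/5−(-17))) = ½·(22 + 231/10 − 61/2) = 73/10, so the A-coordinate is (73/10)/(73/2) = 1/5.
[APC] = ½·(7·(-24/5−(-7)) + (-11/5)·(-7−14) + (-5/2)·(14−(-24/5))) = ½·(77/5 + 231/5 − 47) = 73/10, so the B-coordinate is 1/5.
[ABP] = ½·(7·(-17−(-24/5)) + (-21/2)·(-24/5−14) + (-11/5)·(14−(-17))) = ½·(-427/5 + 987/5 − 341/5) = 219/10, so the C-coordinate is 3/5.
Check: 1/5 + 1/5 + 3/5 = 1.

(1/5, 1/5, 3/5)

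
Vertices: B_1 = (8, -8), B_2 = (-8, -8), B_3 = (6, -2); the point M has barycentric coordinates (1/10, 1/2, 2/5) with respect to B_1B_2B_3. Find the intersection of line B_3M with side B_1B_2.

(-16/3, -8)

Line B_3M meets B_1B_2 where the B_3-coordinate vanishes; zeroing M's B_3-weight and renormalizing leaves B_1, B_2-weights 1/10 : 1/2 → (1/6, 5/6).
So N = (1/6)·B_1 + (5/6)·B_2 = (-16/3, -8).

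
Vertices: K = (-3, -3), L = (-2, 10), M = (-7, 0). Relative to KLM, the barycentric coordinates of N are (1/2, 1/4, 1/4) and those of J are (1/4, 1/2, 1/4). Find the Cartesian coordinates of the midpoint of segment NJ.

Barycentric coordinates of the midpoint are the average: (3/8, 3/8, 1/4).
Converting: (3/8)·K + (3/8)·L + (1/4)·M = (-29/8, 21/8).

(-29/8, 21/8)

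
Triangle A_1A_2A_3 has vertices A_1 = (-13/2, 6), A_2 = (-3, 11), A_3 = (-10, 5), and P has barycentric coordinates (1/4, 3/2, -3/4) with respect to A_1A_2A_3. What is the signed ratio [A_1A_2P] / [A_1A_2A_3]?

The signed ratio [A_1A_2P]/[A_1A_2A_3] equals the barycentric coordinate of P at vertex A_3, which is -3/4.

-3/4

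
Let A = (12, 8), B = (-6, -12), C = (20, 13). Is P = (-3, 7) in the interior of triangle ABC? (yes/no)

Barycentric coordinates of P: (419/70, -67/70, -141/35).
The three coordinates are positive, negative, negative; a point is interior exactly when all three are positive.

no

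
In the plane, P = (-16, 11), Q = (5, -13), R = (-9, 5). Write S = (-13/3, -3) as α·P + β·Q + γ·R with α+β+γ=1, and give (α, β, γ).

(2/3, 2/3, -1/3)

Signed area of the reference triangle: [PQR] = ½·((-16)·(-13−5) + 5·(5−11) + (-9)·(11−(-13))) = ½·(288 − 30 − 216) = 21.
[SQR] = ½·((-13/3)·(-13−5) + 5·(5−(-3)) + (-9)·(-3−(-13))) = ½·(78 + 40 − 90) = 14, so the P-coordinate is 14/21 = 2/3.
[PSR] = ½·((-16)·(-3−5) + (-13/3)·(5−11) + (-9)·(11−(-3))) = ½·(128 + 26 − 126) = 14, so the Q-coordinate is 2/3.
[PQS] = ½·((-16)·(-13−(-3)) + 5·(-3−11) + (-13/3)·(11−(-13))) = ½·(160 − 70 − 104) = -7, so the R-coordinate is -1/3.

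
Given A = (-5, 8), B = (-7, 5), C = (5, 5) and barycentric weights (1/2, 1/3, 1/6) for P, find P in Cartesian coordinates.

P = (1/2)·A + (1/3)·B + (1/6)·C.
x-coordinate: (1/2)·(-5) + (1/3)·(-7) + (1/6)·5 = -4.
y-coordinate: (1/2)·8 + (1/3)·5 + (1/6)·5 = 13/2.

(-4, 13/2)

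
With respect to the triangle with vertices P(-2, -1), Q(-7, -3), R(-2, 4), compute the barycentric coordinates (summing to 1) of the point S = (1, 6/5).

Signed area of the reference triangle: [PQR] = ½·((-2)·(-3−4) + (-7)·(4−(-1)) + (-2)·(-1−(-3))) = ½·(14 − 35 − 4) = -25/2.
[SQR] = ½·(1·(-3−4) + (-7)·(4−(6/5)) + (-2)·(6/5−(-3))) = ½·(-7 − 98/5 − 42/5) = -35/2, so the P-coordinate is (-35/2)/(-25/2) = 7/5.
[PSR] = ½·((-2)·(6/5−4) + 1·(4−(-1)) + (-2)·(-1−(6/5))) = ½·(28/5 + 5 + 22/5) = 15/2, so the Q-coordinate is -3/5.
[PQS] = ½·((-2)·(-3−(6/5)) + (-7)·(6/5−(-1)) + 1·(-1−(-3))) = ½·(42/5 − 77/5 + 2) = -5/2, so the R-coordinate is 1/5.

(7/5, -3/5, 1/5)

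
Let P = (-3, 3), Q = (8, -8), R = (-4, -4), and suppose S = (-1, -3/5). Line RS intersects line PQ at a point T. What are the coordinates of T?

Barycentric coordinates of S with respect to PQR: (3/5, 1/5, 1/5).
On side PQ the R-coordinate is zero; dropping S's R-weight 1/5 and renormalizing the remaining 3/5 : 1/5 gives weights 3/4, 1/4 on P, Q.
T = (3/4)·(-3, 3) + (1/4)·(8, -8) = (-1/4, 1/4).

(-1/4, 1/4)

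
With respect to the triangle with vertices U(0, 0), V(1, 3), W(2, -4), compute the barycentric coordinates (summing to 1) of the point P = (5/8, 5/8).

(1/2, 3/8, 1/8)

Signed area of the reference triangle: [UVW] = ½·(0·(3−(-4)) + 1·(-4−0) + 2·(0−3)) = ½·(0 − 4 − 6) = -5.
[PVW] = ½·((5/8)·(3−(-4)) + 1·(-4−(5/8)) + 2·(5/8−3)) = ½·(35/8 − 37/8 − 19/4) = -5/2, so the U-coordinate is (-5/2)/(-5) = 1/2.
[UPW] = ½·(0·(5/8−(-4)) + (5/8)·(-4−0) + 2·(0−(5/8))) = ½·(0 − 5/2 − 5/4) = -15/8, so the V-coordinate is 3/8.
[UVP] = ½·(0·(3−(5/8)) + 1·(5/8−0) + (5/8)·(0−3)) = ½·(0 + 5/8 − 15/8) = -5/8, so the W-coordinate is 1/8.
Check: 1/2 + 3/8 + 1/8 = 1.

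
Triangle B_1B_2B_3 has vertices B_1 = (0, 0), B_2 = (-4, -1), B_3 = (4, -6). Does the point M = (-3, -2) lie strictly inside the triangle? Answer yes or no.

no

Barycentric coordinates of M: (-3/28, 13/14, 5/28).
The three coordinates are negative, positive, positive; a point is interior exactly when all three are positive.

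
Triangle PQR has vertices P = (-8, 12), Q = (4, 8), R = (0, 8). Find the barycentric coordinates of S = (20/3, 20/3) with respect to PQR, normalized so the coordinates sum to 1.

Signed area of the reference triangle: [PQR] = ½·((-8)·(8−8) + 4·(8−12) + 0·(12−8)) = ½·(0 − 16 + 0) = -8.
[SQR] = ½·((20/3)·(8−8) + 4·(8−(20/3)) + 0·(20/3−8)) = ½·(0 + 16/3 + 0) = 8/3, so the P-coordinate is (8/3)/(-8) = -1/3.
[PSR] = ½·((-8)·(20/3−8) + (20/3)·(8−12) + 0·(12−(20/3))) = ½·(32/3 − 80/3 + 0) = -8, so the Q-coordinate is 1.
[PQS] = ½·((-8)·(8−(20/3)) + 4·(20/3−12) + (20/3)·(12−8)) = ½·(-32/3 − 64/3 + 80/3) = -8/3, so the R-coordinate is 1/3.
Check: -1/3 + 1 + 1/3 = 1.

(-1/3, 1, 1/3)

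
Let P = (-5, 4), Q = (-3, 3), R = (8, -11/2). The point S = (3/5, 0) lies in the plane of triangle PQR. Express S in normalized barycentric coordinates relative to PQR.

(2/5, 1/5, 2/5)

Signed area of the reference triangle: [PQR] = ½·((-5)·(3−(-11/2)) + (-3)·(-11/2−4) + 8·(4−3)) = ½·(-85/2 + 57/2 + 8) = -3.
[SQR] = ½·((3/5)·(3−(-11/2)) + (-3)·(-11/2−0) + 8·(0−3)) = ½·(51/10 + 33/2 − 24) = -6/5, so the P-coordinate is (-6/5)/(-3) = 2/5.
[PSR] = ½·((-5)·(0−(-11/2)) + (3/5)·(-11/2−4) + 8·(4−0)) = ½·(-55/2 − 57/10 + 32) = -3/5, so the Q-coordinate is 1/5.
[PQS] = ½·((-5)·(3−0) + (-3)·(0−4) + (3/5)·(4−3)) = ½·(-15 + 12 + 3/5) = -6/5, so the R-coordinate is 2/5.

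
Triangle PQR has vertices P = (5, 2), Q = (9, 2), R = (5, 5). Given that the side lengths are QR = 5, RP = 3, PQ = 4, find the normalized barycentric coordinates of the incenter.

(5/12, 1/4, 1/3)

The incenter has barycentric coordinates proportional to the opposite side lengths: (5 : 3 : 4).
Normalizing by 5+3+4 = 12 gives (5/12, 1/4, 1/3).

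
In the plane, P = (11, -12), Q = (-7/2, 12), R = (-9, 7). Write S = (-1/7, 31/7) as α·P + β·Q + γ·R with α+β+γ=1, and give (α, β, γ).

Signed area of the reference triangle: [PQR] = ½·(11·(12−7) + (-7/2)·(7−(-12)) + (-9)·(-12−12)) = ½·(55 − 133/2 + 216) = 409/4.
[SQR] = ½·((-1/7)·(12−7) + (-7/2)·(7−(31/7)) + (-9)·(31/7−12)) = ½·(-5/7 − 9 + 477/7) = 409/14, so the P-coordinate is (409/14)/(409/4) = 2/7.
[PSR] = ½·(11·(31/7−7) + (-1/7)·(7−(-12)) + (-9)·(-12−(31/7))) = ½·(-198/7 − 19/7 + 1035/7) = 409/7, so the Q-coordinate is 4/7.
[PQS] = ½·(11·(12−(31/7)) + (-7/2)·(31/7−(-12)) + (-1/7)·(-12−12)) = ½·(583/7 − 115/2 + 24/7) = 409/28, so the R-coordinate is 1/7.

(2/7, 4/7, 1/7)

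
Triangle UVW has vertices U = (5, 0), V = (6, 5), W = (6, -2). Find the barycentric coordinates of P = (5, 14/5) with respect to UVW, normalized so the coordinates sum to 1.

Signed area of the reference triangle: [UVW] = ½·(5·(5−(-2)) + 6·(-2−0) + 6·(0−5)) = ½·(35 − 12 − 30) = -7/2.
[PVW] = ½·(5·(5−(-2)) + 6·(-2−(14/5)) + 6·(14/5−5)) = ½·(35 − 144/5 − 66/5) = -7/2, so the U-coordinate is (-7/2)/(-7/2) = 1.
[UPW] = ½·(5·(14/5−(-2)) + 5·(-2−0) + 6·(0−(14/5))) = ½·(24 − 10 − 84/5) = -7/5, so the V-coordinate is 2/5.
[UVP] = ½·(5·(5−(14/5)) + 6·(14/5−0) + 5·(0−5)) = ½·(11 + 84/5 − 25) = 7/5, so the W-coordinate is -2/5.
Check: 1 + 2/5 − 2/5 = 1.

(1, 2/5, -2/5)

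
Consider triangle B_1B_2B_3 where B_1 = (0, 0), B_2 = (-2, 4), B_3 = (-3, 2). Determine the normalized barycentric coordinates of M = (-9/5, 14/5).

(1/5, 3/5, 1/5)

Signed area of the reference triangle: [B_1B_2B_3] = ½·(0·(4−2) + (-2)·(2−0) + (-3)·(0−4)) = ½·(0 − 4 + 12) = 4.
[MB_2B_3] = ½·((-9/5)·(4−2) + (-2)·(2−(14/5)) + (-3)·(14/5−4)) = ½·(-18/5 + 8/5 + 18/5) = 4/5, so the B_1-coordinate is (4/5)/4 = 1/5.
[B_1MB_3] = ½·(0·(14/5−2) + (-9/5)·(2−0) + (-3)·(0−(14/5))) = ½·(0 − 18/5 + 42/5) = 12/5, so the B_2-coordinate is 3/5.
[B_1B_2M] = ½·(0·(4−(14/5)) + (-2)·(14/5−0) + (-9/5)·(0−4)) = ½·(0 − 28/5 + 36/5) = 4/5, so the B_3-coordinate is 1/5.
Check: 1/5 + 3/5 + 1/5 = 1.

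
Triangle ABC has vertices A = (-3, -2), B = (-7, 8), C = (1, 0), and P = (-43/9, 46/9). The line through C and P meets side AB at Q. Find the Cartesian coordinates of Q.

Barycentric coordinates of P with respect to ABC: (1/9, 2/3, 2/9).
On side AB the C-coordinate is zero; dropping P's C-weight 2/9 and renormalizing the remaining 1/9 : 2/3 gives weights 1/7, 6/7 on A, B.
Q = (1/7)·(-3, -2) + (6/7)·(-7, 8) = (-45/7, 46/7).

(-45/7, 46/7)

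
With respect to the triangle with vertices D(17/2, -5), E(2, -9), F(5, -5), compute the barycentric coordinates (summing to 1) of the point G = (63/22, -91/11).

(1/11, 9/11, 1/11)

Signed area of the reference triangle: [DEF] = ½·((17/2)·(-9−(-5)) + 2·(-5−(-5)) + 5·(-5−(-9))) = ½·(-34 + 0 + 20) = -7.
[GEF] = ½·((63/22)·(-9−(-5)) + 2·(-5−(-91/11)) + 5·(-91/11−(-9))) = ½·(-126/11 + 72/11 + 40/11) = -7/11, so the D-coordinate is (-7/11)/(-7) = 1/11.
[DGF] = ½·((17/2)·(-91/11−(-5)) + (63/22)·(-5−(-5)) + 5·(-5−(-91/11))) = ½·(-306/11 + 0 + 180/11) = -63/11, so the E-coordinate is 9/11.
[DEG] = ½·((17/2)·(-9−(-91/11)) + 2·(-91/11−(-5)) + (63/22)·(-5−(-9))) = ½·(-68/11 − 72/11 + 126/11) = -7/11, so the F-coordinate is 1/11.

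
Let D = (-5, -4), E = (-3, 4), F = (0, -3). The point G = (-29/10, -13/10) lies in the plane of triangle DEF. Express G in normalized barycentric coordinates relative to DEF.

Signed area of the reference triangle: [DEF] = ½·((-5)·(4−(-3)) + (-3)·(-3−(-4)) + 0·(-4−4)) = ½·(-35 − 3 + 0) = -19.
[GEF] = ½·((-29/10)·(4−(-3)) + (-3)·(-3−(-13/10)) + 0·(-13/10−4)) = ½·(-203/10 + 51/10 + 0) = -38/5, so the D-coordinate is (-38/5)/(-19) = 2/5.
[DGF] = ½·((-5)·(-13/10−(-3)) + (-29/10)·(-3−(-4)) + 0·(-4−(-13/10))) = ½·(-17/2 − 29/10 + 0) = -57/10, so the E-coordinate is 3/10.
[DEG] = ½·((-5)·(4−(-13/10)) + (-3)·(-13/10−(-4)) + (-29/10)·(-4−4)) = ½·(-53/2 − 81/10 + 116/5) = -57/10, so the F-coordinate is 3/10.

(2/5, 3/10, 3/10)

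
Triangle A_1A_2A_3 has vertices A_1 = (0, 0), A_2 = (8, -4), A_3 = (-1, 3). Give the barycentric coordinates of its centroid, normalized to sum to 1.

The centroid is the average of the vertices, so each weight is 1/3.

(1/3, 1/3, 1/3)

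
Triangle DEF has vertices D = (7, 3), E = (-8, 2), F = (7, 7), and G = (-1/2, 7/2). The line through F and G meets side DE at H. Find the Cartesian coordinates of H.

(-3, 7/3)

Barycentric coordinates of G with respect to DEF: (1/4, 1/2, 1/4).
On side DE the F-coordinate is zero; dropping G's F-weight 1/4 and renormalizing the remaining 1/4 : 1/2 gives weights 1/3, 2/3 on D, E.
H = (1/3)·(7, 3) + (2/3)·(-8, 2) = (-3, 7/3).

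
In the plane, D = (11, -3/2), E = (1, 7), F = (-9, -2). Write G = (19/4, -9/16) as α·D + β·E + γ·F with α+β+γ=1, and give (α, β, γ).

Signed area of the reference triangle: [DEF] = ½·(11·(7−(-2)) + 1·(-2−(-3/2)) + (-9)·(-3/2−7)) = ½·(99 − 1/2 + 153/2) = 175/2.
[GEF] = ½·((19/4)·(7−(-2)) + 1·(-2−(-9/16)) + (-9)·(-9/16−7)) = ½·(171/4 − 23/16 + 1089/16) = 875/16, so the D-coordinate is (875/16)/(175/2) = 5/8.
[DGF] = ½·(11·(-9/16−(-2)) + (19/4)·(-2−(-3/2)) + (-9)·(-3/2−(-9/16))) = ½·(253/16 − 19/8 + 135/16) = 175/16, so the E-coordinate is 1/8.
[DEG] = ½·(11·(7−(-9/16)) + 1·(-9/16−(-3/2)) + (19/4)·(-3/2−7)) = ½·(1331/16 + 15/16 − 323/8) = 175/8, so the F-coordinate is 1/4.
Check: 5/8 + 1/8 + 1/4 = 1.

(5/8, 1/8, 1/4)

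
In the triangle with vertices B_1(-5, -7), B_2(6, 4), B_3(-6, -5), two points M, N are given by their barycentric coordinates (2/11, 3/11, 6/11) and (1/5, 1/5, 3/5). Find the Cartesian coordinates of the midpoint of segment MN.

(-327/110, -179/55)

Barycentric coordinates of the midpoint are the average: (21/110, 13/55, 63/110).
Converting: (21/110)·B_1 + (13/55)·B_2 + (63/110)·B_3 = (-327/110, -179/55).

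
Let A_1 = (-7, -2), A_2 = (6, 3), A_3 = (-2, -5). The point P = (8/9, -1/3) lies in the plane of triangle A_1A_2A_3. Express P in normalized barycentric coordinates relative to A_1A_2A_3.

(2/9, 1/2, 5/18)

Signed area of the reference triangle: [A_1A_2A_3] = ½·((-7)·(3−(-5)) + 6·(-5−(-2)) + (-2)·(-2−3)) = ½·(-56 − 18 + 10) = -32.
[PA_2A_3] = ½·((8/9)·(3−(-5)) + 6·(-5−(-1/3)) + (-2)·(-1/3−3)) = ½·(64/9 − 28 + 20/3) = -64/9, so the A_1-coordinate is (-64/9)/(-32) = 2/9.
[A_1PA_3] = ½·((-7)·(-1/3−(-5)) + (8/9)·(-5−(-2)) + (-2)·(-2−(-1/3))) = ½·(-98/3 − 8/3 + 10/3) = -16, so the A_2-coordinate is 1/2.
[A_1A_2P] = ½·((-7)·(3−(-1/3)) + 6·(-1/3−(-2)) + (8/9)·(-2−3)) = ½·(-70/3 + 10 − 40/9) = -80/9, so the A_3-coordinate is 5/18.
Check: 2/9 + 1/2 + 5/18 = 1.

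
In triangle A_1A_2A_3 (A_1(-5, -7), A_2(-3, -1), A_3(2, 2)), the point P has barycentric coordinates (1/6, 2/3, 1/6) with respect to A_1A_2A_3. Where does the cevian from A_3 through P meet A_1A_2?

(-17/5, -11/5)

Line A_3P meets A_1A_2 where the A_3-coordinate vanishes; zeroing P's A_3-weight and renormalizing leaves A_1, A_2-weights 1/6 : 2/3 → (1/5, 4/5).
So Q = (1/5)·A_1 + (4/5)·A_2 = (-17/5, -11/5).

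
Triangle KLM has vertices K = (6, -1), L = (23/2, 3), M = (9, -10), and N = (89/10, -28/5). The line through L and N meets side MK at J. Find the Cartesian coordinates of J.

Barycentric coordinates of N with respect to KLM: (1/5, 1/5, 3/5).
On side MK the L-coordinate is zero; dropping N's L-weight 1/5 and renormalizing the remaining 3/5 : 1/5 gives weights 3/4, 1/4 on M, K.
J = (3/4)·(9, -10) + (1/4)·(6, -1) = (33/4, -31/4).

(33/4, -31/4)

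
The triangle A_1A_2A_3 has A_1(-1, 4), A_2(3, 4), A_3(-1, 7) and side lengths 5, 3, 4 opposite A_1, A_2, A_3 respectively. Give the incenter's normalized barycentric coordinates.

The incenter has barycentric coordinates proportional to the opposite side lengths: (5 : 3 : 4).
Normalizing by 5+3+4 = 12 gives (5/12, 1/4, 1/3).

(5/12, 1/4, 1/3)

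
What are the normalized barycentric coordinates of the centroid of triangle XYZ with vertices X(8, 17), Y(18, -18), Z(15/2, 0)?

The centroid is the average of the vertices, so each weight is 1/3.

(1/3, 1/3, 1/3)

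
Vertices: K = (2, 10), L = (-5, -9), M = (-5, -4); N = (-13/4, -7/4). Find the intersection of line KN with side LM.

(-5, -17/3)

Barycentric coordinates of N with respect to KLM: (1/4, 1/4, 1/2).
On side LM the K-coordinate is zero; dropping N's K-weight 1/4 and renormalizing the remaining 1/4 : 1/2 gives weights 1/3, 2/3 on L, M.
J = (1/3)·(-5, -9) + (2/3)·(-5, -4) = (-5, -17/3).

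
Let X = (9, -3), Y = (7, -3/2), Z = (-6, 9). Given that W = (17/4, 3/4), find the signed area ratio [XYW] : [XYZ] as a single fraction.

[XYZ] = ½·(9·(-3/2−9) + 7·(9−(-3)) + (-6)·(-3−(-3/2))) = ½·(-189/2 + 84 + 9) = -3/4.
[XYW] = ½·(9·(-3/2−(3/4)) + 7·(3/4−(-3)) + (17/4)·(-3−(-3/2))) = ½·(-81/4 + 105/4 − 51/8) = -3/16, so the ratio is (-3/16)/(-3/4) = 1/4.

1/4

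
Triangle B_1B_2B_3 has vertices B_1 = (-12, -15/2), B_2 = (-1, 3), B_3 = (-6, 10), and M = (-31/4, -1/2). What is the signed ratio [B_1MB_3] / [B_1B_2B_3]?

1/4

[B_1B_2B_3] = ½·((-12)·(3−10) + (-1)·(10−(-15/2)) + (-6)·(-15/2−3)) = ½·(84 − 35/2 + 63) = 259/4.
[B_1MB_3] = ½·((-12)·(-1/2−10) + (-31/4)·(10−(-15/2)) + (-6)·(-15/2−(-1/2))) = ½·(126 − 1085/8 + 42) = 259/16, so the ratio is (259/16)/(259/4) = 1/4.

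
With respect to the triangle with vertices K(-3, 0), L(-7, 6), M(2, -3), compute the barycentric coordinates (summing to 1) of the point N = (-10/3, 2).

(1/6, 1/2, 1/3)

Signed area of the reference triangle: [KLM] = ½·((-3)·(6−(-3)) + (-7)·(-3−0) + 2·(0−6)) = ½·(-27 + 21 − 12) = -9.
[NLM] = ½·((-10/3)·(6−(-3)) + (-7)·(-3−2) + 2·(2−6)) = ½·(-30 + 35 − 8) = -3/2, so the K-coordinate is (-3/2)/(-9) = 1/6.
[KNM] = ½·((-3)·(2−(-3)) + (-10/3)·(-3−0) + 2·(0−2)) = ½·(-15 + 10 − 4) = -9/2, so the L-coordinate is 1/2.
[KLN] = ½·((-3)·(6−2) + (-7)·(2−0) + (-10/3)·(0−6)) = ½·(-12 − 14 + 20) = -3, so the M-coordinate is 1/3.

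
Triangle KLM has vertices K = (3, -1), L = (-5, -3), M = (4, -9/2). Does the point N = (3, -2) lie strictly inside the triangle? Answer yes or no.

Barycentric coordinates of N: (7/10, 1/30, 4/15).
The three coordinates are positive, positive, positive; a point is interior exactly when all three are positive.

yes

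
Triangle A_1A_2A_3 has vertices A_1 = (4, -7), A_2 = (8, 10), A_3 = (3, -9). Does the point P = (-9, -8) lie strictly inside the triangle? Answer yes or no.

no

Barycentric coordinates of P: (-233/9, 25/9, 217/9).
The three coordinates are negative, positive, positive; a point is interior exactly when all three are positive.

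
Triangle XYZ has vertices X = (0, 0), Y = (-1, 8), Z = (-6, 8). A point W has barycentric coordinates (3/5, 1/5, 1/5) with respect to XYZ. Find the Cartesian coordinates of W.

(-7/5, 16/5)

W = (3/5)·X + (1/5)·Y + (1/5)·Z.
x-coordinate: (3/5)·0 + (1/5)·(-1) + (1/5)·(-6) = -7/5.
y-coordinate: (3/5)·0 + (1/5)·8 + (1/5)·8 = 16/5.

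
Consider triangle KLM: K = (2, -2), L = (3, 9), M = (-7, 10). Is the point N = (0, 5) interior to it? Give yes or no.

Barycentric coordinates of N: (43/111, 13/37, 29/111).
The three coordinates are positive, positive, positive; a point is interior exactly when all three are positive.

yes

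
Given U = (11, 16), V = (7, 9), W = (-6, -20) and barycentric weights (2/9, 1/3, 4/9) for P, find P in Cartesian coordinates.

(19/9, -7/3)

P = (2/9)·U + (1/3)·V + (4/9)·W.
x-coordinate: (2/9)·11 + (1/3)·7 + (4/9)·(-6) = 19/9.
y-coordinate: (2/9)·16 + (1/3)·9 + (4/9)·(-20) = -7/3.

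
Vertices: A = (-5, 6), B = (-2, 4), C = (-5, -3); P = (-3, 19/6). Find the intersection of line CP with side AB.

Barycentric coordinates of P with respect to ABC: (1/6, 2/3, 1/6).
On side AB the C-coordinate is zero; dropping P's C-weight 1/6 and renormalizing the remaining 1/6 : 2/3 gives weights 1/5, 4/5 on A, B.
Q = (1/5)·(-5, 6) + (4/5)·(-2, 4) = (-13/5, 22/5).

(-13/5, 22/5)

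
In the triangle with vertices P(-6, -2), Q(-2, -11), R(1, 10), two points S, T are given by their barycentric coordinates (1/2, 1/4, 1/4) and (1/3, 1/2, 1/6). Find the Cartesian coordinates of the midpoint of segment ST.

Barycentric coordinates of the midpoint are the average: (5/12, 3/8, 5/24).
Converting: (5/12)·P + (3/8)·Q + (5/24)·R = (-73/24, -23/8).

(-73/24, -23/8)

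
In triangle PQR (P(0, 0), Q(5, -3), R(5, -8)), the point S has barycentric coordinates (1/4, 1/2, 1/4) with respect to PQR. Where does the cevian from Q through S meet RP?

Line QS meets RP where the Q-coordinate vanishes; zeroing S's Q-weight and renormalizing leaves R, P-weights 1/4 : 1/4 → (1/2, 1/2).
So T = (1/2)·R + (1/2)·P = (5/2, -4).

(5/2, -4)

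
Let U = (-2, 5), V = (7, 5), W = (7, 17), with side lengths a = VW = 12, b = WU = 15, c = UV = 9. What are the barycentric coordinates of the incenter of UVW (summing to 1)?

The incenter has barycentric coordinates proportional to the opposite side lengths: (12 : 15 : 9).
Normalizing by 12+15+9 = 36 gives (1/3, 5/12, 1/4).

(1/3, 5/12, 1/4)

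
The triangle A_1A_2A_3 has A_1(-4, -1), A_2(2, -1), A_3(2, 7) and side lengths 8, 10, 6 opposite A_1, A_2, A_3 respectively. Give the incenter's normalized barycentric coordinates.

(1/3, 5/12, 1/4)

The incenter has barycentric coordinates proportional to the opposite side lengths: (8 : 10 : 6).
Normalizing by 8+10+6 = 24 gives (1/3, 5/12, 1/4).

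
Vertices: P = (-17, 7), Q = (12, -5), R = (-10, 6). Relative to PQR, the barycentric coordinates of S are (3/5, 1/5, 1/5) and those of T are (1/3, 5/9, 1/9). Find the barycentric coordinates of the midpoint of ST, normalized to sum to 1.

(7/15, 17/45, 7/45)

Since both coordinate triples sum to 1, the midpoint's barycentrics are the componentwise average.
(3/5+1/3)/2 = 7/15; similarly 17/45 and 7/45.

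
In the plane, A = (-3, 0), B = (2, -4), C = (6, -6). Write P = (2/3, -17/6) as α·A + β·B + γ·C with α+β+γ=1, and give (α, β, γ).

(1/3, 7/12, 1/12)

Signed area of the reference triangle: [ABC] = ½·((-3)·(-4−(-6)) + 2·(-6−0) + 6·(0−(-4))) = ½·(-6 − 12 + 24) = 3.
[PBC] = ½·((2/3)·(-4−(-6)) + 2·(-6−(-17/6)) + 6·(-17/6−(-4))) = ½·(4/3 − 19/3 + 7) = 1, so the A-coordinate is 1/3 = 1/3.
[APC] = ½·((-3)·(-17/6−(-6)) + (2/3)·(-6−0) + 6·(0−(-17/6))) = ½·(-19/2 − 4 + 17) = 7/4, so the B-coordinate is 7/12.
[ABP] = ½·((-3)·(-4−(-17/6)) + 2·(-17/6−0) + (2/3)·(0−(-4))) = ½·(7/2 − 17/3 + 8/3) = 1/4, so the C-coordinate is 1/12.
Check: 1/3 + 7/12 + 1/12 = 1.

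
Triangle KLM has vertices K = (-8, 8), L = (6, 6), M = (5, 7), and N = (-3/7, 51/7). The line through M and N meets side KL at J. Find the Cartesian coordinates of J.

(-9/2, 15/2)

Barycentric coordinates of N with respect to KLM: (3/7, 1/7, 3/7).
On side KL the M-coordinate is zero; dropping N's M-weight 3/7 and renormalizing the remaining 3/7 : 1/7 gives weights 3/4, 1/4 on K, L.
J = (3/4)·(-8, 8) + (1/4)·(6, 6) = (-9/2, 15/2).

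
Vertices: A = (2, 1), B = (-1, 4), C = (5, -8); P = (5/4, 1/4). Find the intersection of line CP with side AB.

Barycentric coordinates of P with respect to ABC: (1/4, 1/2, 1/4).
On side AB the C-coordinate is zero; dropping P's C-weight 1/4 and renormalizing the remaining 1/4 : 1/2 gives weights 1/3, 2/3 on A, B.
Q = (1/3)·(2, 1) + (2/3)·(-1, 4) = (0, 3).

(0, 3)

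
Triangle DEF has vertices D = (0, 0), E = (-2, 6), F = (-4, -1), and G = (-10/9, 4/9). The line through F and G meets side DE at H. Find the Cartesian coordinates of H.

Barycentric coordinates of G with respect to DEF: (2/3, 1/9, 2/9).
On side DE the F-coordinate is zero; dropping G's F-weight 2/9 and renormalizing the remaining 2/3 : 1/9 gives weights 6/7, 1/7 on D, E.
H = (6/7)·(0, 0) + (1/7)·(-2, 6) = (-2/7, 6/7).

(-2/7, 6/7)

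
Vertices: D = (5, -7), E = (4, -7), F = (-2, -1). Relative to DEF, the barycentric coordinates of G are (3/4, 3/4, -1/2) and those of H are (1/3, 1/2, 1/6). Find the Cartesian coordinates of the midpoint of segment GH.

Barycentric coordinates of the midpoint are the average: (13/24, 5/8, -1/6).
Converting: (13/24)·D + (5/8)·E + (-1/6)·F = (133/24, -8).

(133/24, -8)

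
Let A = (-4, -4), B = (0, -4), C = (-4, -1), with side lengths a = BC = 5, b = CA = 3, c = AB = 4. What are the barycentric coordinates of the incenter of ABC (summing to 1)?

The incenter has barycentric coordinates proportional to the opposite side lengths: (5 : 3 : 4).
Normalizing by 5+3+4 = 12 gives (5/12, 1/4, 1/3).

(5/12, 1/4, 1/3)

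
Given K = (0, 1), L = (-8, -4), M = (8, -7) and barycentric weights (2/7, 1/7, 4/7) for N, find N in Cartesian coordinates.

N = (2/7)·K + (1/7)·L + (4/7)·M.
x-coordinate: (2/7)·0 + (1/7)·(-8) + (4/7)·8 = 24/7.
y-coordinate: (2/7)·1 + (1/7)·(-4) + (4/7)·(-7) = -30/7.

(24/7, -30/7)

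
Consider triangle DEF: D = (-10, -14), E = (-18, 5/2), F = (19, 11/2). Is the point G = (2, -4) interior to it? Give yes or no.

yes

Barycentric coordinates of G: (601/1269, 112/1269, 556/1269).
The three coordinates are positive, positive, positive; a point is interior exactly when all three are positive.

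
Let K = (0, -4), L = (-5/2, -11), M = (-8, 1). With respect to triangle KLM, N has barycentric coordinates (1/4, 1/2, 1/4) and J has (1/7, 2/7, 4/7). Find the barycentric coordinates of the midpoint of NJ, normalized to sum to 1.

Since both coordinate triples sum to 1, the midpoint's barycentrics are the componentwise average.
(1/4+1/7)/2 = 11/56; similarly 11/28 and 23/56.

(11/56, 11/28, 23/56)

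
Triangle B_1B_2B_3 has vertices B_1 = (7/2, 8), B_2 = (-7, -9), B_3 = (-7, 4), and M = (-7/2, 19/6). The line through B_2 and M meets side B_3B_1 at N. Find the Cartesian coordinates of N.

(-14/5, 28/5)

Barycentric coordinates of M with respect to B_1B_2B_3: (1/3, 1/6, 1/2).
On side B_3B_1 the B_2-coordinate is zero; dropping M's B_2-weight 1/6 and renormalizing the remaining 1/2 : 1/3 gives weights 3/5, 2/5 on B_3, B_1.
N = (3/5)·(-7, 4) + (2/5)·(7/2, 8) = (-14/5, 28/5).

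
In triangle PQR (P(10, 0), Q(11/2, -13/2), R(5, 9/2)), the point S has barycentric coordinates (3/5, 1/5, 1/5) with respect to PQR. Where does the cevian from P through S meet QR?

Line PS meets QR where the P-coordinate vanishes; zeroing S's P-weight and renormalizing leaves Q, R-weights 1/5 : 1/5 → (1/2, 1/2).
So T = (1/2)·Q + (1/2)·R = (21/4, -1).

(21/4, -1)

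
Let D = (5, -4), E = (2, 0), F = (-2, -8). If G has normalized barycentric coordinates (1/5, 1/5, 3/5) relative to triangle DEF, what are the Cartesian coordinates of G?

G = (1/5)·D + (1/5)·E + (3/5)·F.
x-coordinate: (1/5)·5 + (1/5)·2 + (3/5)·(-2) = 1/5.
y-coordinate: (1/5)·(-4) + (1/5)·0 + (3/5)·(-8) = -28/5.

(1/5, -28/5)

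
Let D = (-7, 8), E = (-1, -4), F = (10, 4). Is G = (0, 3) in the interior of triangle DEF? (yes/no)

Barycentric coordinates of G: (23/60, 19/60, 3/10).
The three coordinates are positive, positive, positive; a point is interior exactly when all three are positive.

yes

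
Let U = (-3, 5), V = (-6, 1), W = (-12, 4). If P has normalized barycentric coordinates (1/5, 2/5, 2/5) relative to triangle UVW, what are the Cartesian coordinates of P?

P = (1/5)·U + (2/5)·V + (2/5)·W.
x-coordinate: (1/5)·(-3) + (2/5)·(-6) + (2/5)·(-12) = -39/5.
y-coordinate: (1/5)·5 + (2/5)·1 + (2/5)·4 = 3.

(-39/5, 3)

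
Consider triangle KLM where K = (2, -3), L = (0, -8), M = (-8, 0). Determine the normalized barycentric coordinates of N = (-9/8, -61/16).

Signed area of the reference triangle: [KLM] = ½·(2·(-8−0) + 0·(0−(-3)) + (-8)·(-3−(-8))) = ½·(-16 + 0 − 40) = -28.
[NLM] = ½·((-9/8)·(-8−0) + 0·(0−(-61/16)) + (-8)·(-61/16−(-8))) = ½·(9 + 0 − 67/2) = -49/4, so the K-coordinate is (-49/4)/(-28) = 7/16.
[KNM] = ½·(2·(-61/16−0) + (-9/8)·(0−(-3)) + (-8)·(-3−(-61/16))) = ½·(-61/8 − 27/8 − 13/2) = -35/4, so the L-coordinate is 5/16.
[KLN] = ½·(2·(-8−(-61/16)) + 0·(-61/16−(-3)) + (-9/8)·(-3−(-8))) = ½·(-67/8 + 0 − 45/8) = -7, so the M-coordinate is 1/4.
Check: 7/16 + 5/16 + 1/4 = 1.

(7/16, 5/16, 1/4)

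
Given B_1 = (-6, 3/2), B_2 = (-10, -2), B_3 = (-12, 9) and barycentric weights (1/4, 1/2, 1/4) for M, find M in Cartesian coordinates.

M = (1/4)·B_1 + (1/2)·B_2 + (1/4)·B_3.
x-coordinate: (1/4)·(-6) + (1/2)·(-10) + (1/4)·(-12) = -19/2.
y-coordinate: (1/4)·(3/2) + (1/2)·(-2) + (1/4)·9 = 13/8.

(-19/2, 13/8)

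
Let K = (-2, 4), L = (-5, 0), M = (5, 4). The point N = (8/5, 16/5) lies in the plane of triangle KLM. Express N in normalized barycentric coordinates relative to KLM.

Signed area of the reference triangle: [KLM] = ½·((-2)·(0−4) + (-5)·(4−4) + 5·(4−0)) = ½·(8 + 0 + 20) = 14.
[NLM] = ½·((8/5)·(0−4) + (-5)·(4−(16/5)) + 5·(16/5−0)) = ½·(-32/5 − 4 + 16) = 14/5, so the K-coordinate is (14/5)/14 = 1/5.
[KNM] = ½·((-2)·(16/5−4) + (8/5)·(4−4) + 5·(4−(16/5))) = ½·(8/5 + 0 + 4) = 14/5, so the L-coordinate is 1/5.
[KLN] = ½·((-2)·(0−(16/5)) + (-5)·(16/5−4) + (8/5)·(4−0)) = ½·(32/5 + 4 + 32/5) = 42/5, so the M-coordinate is 3/5.
Check: 1/5 + 1/5 + 3/5 = 1.

(1/5, 1/5, 3/5)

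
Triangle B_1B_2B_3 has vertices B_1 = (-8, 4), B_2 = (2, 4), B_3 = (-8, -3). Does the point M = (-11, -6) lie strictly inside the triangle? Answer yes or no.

Barycentric coordinates of M: (-9/70, -3/10, 10/7).
The three coordinates are negative, negative, positive; a point is interior exactly when all three are positive.

no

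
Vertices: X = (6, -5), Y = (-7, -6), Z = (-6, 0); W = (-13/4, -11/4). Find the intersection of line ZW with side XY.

Barycentric coordinates of W with respect to XYZ: (1/4, 1/4, 1/2).
On side XY the Z-coordinate is zero; dropping W's Z-weight 1/2 and renormalizing the remaining 1/4 : 1/4 gives weights 1/2, 1/2 on X, Y.
V = (1/2)·(6, -5) + (1/2)·(-7, -6) = (-1/2, -11/2).

(-1/2, -11/2)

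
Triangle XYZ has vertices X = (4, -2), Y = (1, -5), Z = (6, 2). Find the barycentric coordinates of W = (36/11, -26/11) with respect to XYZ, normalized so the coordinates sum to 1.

Signed area of the reference triangle: [XYZ] = ½·(4·(-5−2) + 1·(2−(-2)) + 6·(-2−(-5))) = ½·(-28 + 4 + 18) = -3.
[WYZ] = ½·((36/11)·(-5−2) + 1·(2−(-26/11)) + 6·(-26/11−(-5))) = ½·(-252/11 + 48/11 + 174/11) = -15/11, so the X-coordinate is (-15/11)/(-3) = 5/11.
[XWZ] = ½·(4·(-26/11−2) + (36/11)·(2−(-2)) + 6·(-2−(-26/11))) = ½·(-192/11 + 144/11 + 24/11) = -12/11, so the Y-coordinate is 4/11.
[XYW] = ½·(4·(-5−(-26/11)) + 1·(-26/11−(-2)) + (36/11)·(-2−(-5))) = ½·(-116/11 − 4/11 + 108/11) = -6/11, so the Z-coordinate is 2/11.

(5/11, 4/11, 2/11)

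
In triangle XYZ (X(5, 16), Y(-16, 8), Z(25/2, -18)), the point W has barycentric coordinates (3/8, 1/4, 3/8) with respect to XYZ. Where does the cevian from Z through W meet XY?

(-17/5, 64/5)

Line ZW meets XY where the Z-coordinate vanishes; zeroing W's Z-weight and renormalizing leaves X, Y-weights 3/8 : 1/4 → (3/5, 2/5).
So V = (3/5)·X + (2/5)·Y = (-17/5, 64/5).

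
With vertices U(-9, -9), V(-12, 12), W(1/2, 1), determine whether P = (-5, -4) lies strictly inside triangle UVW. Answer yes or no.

yes

Barycentric coordinates of P: (82/153, 5/153, 22/51).
The three coordinates are positive, positive, positive; a point is interior exactly when all three are positive.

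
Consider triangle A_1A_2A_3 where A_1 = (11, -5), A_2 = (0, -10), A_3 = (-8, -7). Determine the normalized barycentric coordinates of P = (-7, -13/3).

Signed area of the reference triangle: [A_1A_2A_3] = ½·(11·(-10−(-7)) + 0·(-7−(-5)) + (-8)·(-5−(-10))) = ½·(-33 + 0 − 40) = -73/2.
[PA_2A_3] = ½·((-7)·(-10−(-7)) + 0·(-7−(-13/3)) + (-8)·(-13/3−(-10))) = ½·(21 + 0 − 136/3) = -73/6, so the A_1-coordinate is (-73/6)/(-73/2) = 1/3.
[A_1PA_3] = ½·(11·(-13/3−(-7)) + (-7)·(-7−(-5)) + (-8)·(-5−(-13/3))) = ½·(88/3 + 14 + 16/3) = 73/3, so the A_2-coordinate is -2/3.
[A_1A_2P] = ½·(11·(-10−(-13/3)) + 0·(-13/3−(-5)) + (-7)·(-5−(-10))) = ½·(-187/3 + 0 − 35) = -146/3, so the A_3-coordinate is 4/3.
Check: 1/3 − 2/3 + 4/3 = 1.

(1/3, -2/3, 4/3)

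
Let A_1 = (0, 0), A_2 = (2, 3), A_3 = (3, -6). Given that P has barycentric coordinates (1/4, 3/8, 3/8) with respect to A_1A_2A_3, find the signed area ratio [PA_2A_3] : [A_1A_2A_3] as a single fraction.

The signed ratio [PA_2A_3]/[A_1A_2A_3] equals the barycentric coordinate of P at vertex A_1, which is 1/4.

1/4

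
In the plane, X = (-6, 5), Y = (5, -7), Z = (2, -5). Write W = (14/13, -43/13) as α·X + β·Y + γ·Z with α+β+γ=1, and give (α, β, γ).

(3/13, 4/13, 6/13)

Signed area of the reference triangle: [XYZ] = ½·((-6)·(-7−(-5)) + 5·(-5−5) + 2·(5−(-7))) = ½·(12 − 50 + 24) = -7.
[WYZ] = ½·((14/13)·(-7−(-5)) + 5·(-5−(-43/13)) + 2·(-43/13−(-7))) = ½·(-28/13 − 110/13 + 96/13) = -21/13, so the X-coordinate is (-21/13)/(-7) = 3/13.
[XWZ] = ½·((-6)·(-43/13−(-5)) + (14/13)·(-5−5) + 2·(5−(-43/13))) = ½·(-132/13 − 140/13 + 216/13) = -28/13, so the Y-coordinate is 4/13.
[XYW] = ½·((-6)·(-7−(-43/13)) + 5·(-43/13−5) + (14/13)·(5−(-7))) = ½·(288/13 − 540/13 + 168/13) = -42/13, so the Z-coordinate is 6/13.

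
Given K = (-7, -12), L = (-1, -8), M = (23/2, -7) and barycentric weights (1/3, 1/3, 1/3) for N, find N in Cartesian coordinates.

N = (1/3)·K + (1/3)·L + (1/3)·M.
x-coordinate: (1/3)·(-7) + (1/3)·(-1) + (1/3)·(23/2) = 7/6.
y-coordinate: (1/3)·(-12) + (1/3)·(-8) + (1/3)·(-7) = -9.

(7/6, -9)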